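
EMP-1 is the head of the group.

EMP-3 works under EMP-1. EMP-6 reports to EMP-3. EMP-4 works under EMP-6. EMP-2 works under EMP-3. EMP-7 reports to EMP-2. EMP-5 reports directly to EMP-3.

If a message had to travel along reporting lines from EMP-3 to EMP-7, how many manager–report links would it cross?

EMP-7 is in EMP-3's organization: the chain from EMP-7 up to EMP-3 is EMP-7 → EMP-2 → EMP-3, which is 2 links.

2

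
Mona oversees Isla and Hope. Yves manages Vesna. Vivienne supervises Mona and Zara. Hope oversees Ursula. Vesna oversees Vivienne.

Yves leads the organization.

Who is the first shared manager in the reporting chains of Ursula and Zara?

Ursula's chain of managers is Hope, Mona, Vivienne, Vesna, Yves. Zara's chain of managers is Vivienne, Vesna, Yves. The first manager that appears in both chains is Vivienne.

Vivienne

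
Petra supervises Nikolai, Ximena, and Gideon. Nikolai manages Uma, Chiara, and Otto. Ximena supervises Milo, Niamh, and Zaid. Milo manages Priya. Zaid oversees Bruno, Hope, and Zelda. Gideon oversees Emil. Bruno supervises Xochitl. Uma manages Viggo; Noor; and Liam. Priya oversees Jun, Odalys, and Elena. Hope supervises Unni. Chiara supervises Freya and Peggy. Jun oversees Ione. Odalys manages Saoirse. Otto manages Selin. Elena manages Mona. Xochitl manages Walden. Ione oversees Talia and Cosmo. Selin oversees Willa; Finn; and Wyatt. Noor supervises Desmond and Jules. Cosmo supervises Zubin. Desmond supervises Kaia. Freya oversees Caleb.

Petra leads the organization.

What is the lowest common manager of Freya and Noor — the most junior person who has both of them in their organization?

Nikolai

Freya's chain of managers is Chiara, Nikolai, Petra. Noor's chain of managers is Uma, Nikolai, Petra. The first manager that appears in both chains is Nikolai.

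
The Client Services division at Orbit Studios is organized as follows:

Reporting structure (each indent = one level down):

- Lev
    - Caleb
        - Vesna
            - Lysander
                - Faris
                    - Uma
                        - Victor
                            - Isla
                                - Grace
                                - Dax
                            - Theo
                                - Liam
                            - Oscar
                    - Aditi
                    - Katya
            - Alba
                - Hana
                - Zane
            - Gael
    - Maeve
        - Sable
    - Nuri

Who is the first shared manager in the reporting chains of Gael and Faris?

Gael's chain of managers is Vesna, Caleb, Lev. Faris's chain of managers is Lysander, Vesna, Caleb, Lev. The first manager that appears in both chains is Vesna.

Vesna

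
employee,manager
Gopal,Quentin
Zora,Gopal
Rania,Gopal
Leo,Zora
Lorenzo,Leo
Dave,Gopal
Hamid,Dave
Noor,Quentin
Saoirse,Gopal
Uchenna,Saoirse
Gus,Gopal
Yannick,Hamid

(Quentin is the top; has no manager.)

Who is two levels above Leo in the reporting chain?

Leo reports to Zora, and Zora reports to Gopal. So Leo's skip-level manager is Gopal.

Gopal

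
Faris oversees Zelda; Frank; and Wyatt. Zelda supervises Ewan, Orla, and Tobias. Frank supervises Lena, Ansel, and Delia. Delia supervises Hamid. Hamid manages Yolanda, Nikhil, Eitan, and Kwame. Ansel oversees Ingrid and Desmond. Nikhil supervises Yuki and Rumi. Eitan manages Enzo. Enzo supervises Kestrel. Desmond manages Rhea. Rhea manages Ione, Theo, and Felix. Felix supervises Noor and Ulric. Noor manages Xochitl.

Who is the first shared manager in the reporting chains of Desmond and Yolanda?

Desmond's chain of managers is Ansel, Frank, Faris. Yolanda's chain of managers is Hamid, Delia, Frank, Faris. The first manager that appears in both chains is Frank.

Frank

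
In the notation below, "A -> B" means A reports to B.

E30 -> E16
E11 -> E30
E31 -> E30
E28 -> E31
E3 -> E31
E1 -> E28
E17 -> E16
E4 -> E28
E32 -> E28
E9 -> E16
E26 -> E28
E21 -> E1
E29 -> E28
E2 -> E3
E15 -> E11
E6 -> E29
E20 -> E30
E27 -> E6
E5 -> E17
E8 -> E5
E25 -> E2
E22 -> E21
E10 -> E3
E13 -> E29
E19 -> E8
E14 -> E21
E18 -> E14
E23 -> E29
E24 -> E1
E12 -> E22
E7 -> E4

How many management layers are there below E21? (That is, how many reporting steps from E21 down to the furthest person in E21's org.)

2

The longest chain under E21 runs E21 → E14 → E18, which is 2 levels below E21.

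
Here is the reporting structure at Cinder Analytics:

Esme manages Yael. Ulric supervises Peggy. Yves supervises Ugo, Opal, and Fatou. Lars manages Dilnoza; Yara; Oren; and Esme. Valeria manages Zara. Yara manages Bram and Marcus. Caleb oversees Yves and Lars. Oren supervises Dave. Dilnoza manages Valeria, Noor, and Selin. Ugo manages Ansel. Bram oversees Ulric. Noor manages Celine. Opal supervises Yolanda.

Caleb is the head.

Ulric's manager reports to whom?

Ulric reports to Bram, and Bram reports to Yara. So Ulric's skip-level manager is Yara.

Yara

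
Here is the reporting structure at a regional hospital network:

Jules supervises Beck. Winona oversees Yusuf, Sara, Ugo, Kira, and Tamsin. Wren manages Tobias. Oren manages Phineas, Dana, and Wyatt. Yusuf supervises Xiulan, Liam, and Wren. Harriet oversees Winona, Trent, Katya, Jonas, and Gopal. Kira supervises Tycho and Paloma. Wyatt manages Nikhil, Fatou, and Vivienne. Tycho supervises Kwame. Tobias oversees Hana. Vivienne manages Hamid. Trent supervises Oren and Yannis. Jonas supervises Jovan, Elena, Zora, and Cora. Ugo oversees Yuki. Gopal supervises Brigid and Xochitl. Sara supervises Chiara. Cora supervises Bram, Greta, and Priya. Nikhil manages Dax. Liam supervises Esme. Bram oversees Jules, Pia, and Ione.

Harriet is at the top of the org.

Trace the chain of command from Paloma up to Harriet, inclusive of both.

Paloma reports to Kira. Kira reports to Winona. Winona reports to Harriet. Harriet is at the top.

Paloma -> Kira -> Winona -> Harriet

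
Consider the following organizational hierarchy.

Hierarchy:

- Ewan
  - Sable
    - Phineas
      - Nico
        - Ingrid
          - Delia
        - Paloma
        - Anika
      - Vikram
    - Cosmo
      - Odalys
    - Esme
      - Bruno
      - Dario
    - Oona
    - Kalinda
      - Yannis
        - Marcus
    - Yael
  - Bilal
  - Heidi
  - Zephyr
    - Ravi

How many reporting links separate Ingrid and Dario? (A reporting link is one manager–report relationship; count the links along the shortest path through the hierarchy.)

Ingrid is 3 levels below Sable, and Dario is 2 levels below Sable (their lowest common manager). The shortest path runs up from Ingrid to Sable and back down to Dario: 3 + 2 = 5 links.

5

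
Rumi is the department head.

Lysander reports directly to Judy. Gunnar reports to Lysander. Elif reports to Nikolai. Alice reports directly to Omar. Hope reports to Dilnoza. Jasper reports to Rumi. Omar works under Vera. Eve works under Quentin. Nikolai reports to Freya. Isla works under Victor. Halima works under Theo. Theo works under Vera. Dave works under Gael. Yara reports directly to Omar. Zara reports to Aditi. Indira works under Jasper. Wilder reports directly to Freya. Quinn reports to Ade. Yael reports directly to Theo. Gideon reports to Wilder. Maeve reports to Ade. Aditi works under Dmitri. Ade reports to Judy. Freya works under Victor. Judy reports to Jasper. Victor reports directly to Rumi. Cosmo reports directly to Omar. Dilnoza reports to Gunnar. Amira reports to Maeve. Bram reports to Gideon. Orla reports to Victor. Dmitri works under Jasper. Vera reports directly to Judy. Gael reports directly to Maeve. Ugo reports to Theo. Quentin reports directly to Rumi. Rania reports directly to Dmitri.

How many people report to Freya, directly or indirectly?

5

Freya directly manages Nikolai, Wilder. Under Nikolai: Elif (1). Under Wilder: Gideon, Bram (2). So Freya's organization is 2 direct reports plus everyone under them: 2 + 3 = 5.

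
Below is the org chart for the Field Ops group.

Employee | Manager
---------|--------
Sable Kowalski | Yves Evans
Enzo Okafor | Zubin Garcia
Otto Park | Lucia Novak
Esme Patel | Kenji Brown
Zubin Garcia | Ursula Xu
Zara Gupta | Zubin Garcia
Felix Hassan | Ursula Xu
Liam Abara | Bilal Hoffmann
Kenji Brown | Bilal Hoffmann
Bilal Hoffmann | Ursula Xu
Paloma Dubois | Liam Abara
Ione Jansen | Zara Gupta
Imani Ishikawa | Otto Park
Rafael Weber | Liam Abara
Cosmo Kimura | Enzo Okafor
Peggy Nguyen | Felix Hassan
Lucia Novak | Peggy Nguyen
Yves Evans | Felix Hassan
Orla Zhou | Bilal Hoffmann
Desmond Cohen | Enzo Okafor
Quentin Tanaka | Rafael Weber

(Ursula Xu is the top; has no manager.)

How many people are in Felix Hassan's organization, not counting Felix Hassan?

Felix Hassan directly manages Yves Evans, Peggy Nguyen. Under Yves Evans: Sable Kowalski (1). Under Peggy Nguyen: Lucia Novak, Otto Park, Imani Ishikawa (3). So Felix Hassan's organization is 2 direct reports plus everyone under them: 2 + 4 = 6.

6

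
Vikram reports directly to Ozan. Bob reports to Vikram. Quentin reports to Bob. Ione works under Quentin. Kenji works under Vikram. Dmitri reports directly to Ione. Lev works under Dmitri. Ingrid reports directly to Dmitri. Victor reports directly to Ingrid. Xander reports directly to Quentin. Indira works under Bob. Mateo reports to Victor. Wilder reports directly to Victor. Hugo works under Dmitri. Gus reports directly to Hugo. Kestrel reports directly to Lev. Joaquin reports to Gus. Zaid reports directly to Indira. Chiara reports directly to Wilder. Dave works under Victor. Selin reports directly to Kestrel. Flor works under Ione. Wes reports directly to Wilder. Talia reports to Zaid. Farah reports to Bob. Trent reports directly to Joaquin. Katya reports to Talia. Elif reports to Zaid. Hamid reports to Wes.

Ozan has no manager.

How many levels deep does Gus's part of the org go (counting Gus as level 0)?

2

The longest chain under Gus runs Gus → Joaquin → Trent, which is 2 levels below Gus.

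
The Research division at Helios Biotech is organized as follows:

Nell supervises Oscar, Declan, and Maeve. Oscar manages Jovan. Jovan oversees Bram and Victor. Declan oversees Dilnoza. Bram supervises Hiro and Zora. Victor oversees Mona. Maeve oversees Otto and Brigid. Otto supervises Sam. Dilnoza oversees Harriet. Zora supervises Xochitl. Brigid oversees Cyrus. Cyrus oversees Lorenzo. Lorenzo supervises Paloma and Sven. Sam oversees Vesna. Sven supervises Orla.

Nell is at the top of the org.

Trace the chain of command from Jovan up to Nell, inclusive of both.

Jovan reports to Oscar. Oscar reports to Nell. Nell is at the top.

Jovan -> Oscar -> Nell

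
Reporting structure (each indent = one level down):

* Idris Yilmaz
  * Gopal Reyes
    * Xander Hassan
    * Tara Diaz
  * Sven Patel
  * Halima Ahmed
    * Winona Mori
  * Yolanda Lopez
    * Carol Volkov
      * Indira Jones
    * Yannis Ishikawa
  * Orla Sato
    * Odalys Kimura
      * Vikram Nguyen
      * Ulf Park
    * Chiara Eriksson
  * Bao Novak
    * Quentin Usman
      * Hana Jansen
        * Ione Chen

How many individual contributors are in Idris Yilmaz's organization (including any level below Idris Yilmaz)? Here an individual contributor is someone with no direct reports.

10

The people in Idris Yilmaz's organization with no one reporting to them are Ione Chen, Chiara Eriksson, Ulf Park, Vikram Nguyen, Yannis Ishikawa, Indira Jones, Winona Mori, Sven Patel, Tara Diaz, Xander Hassan. That is 10.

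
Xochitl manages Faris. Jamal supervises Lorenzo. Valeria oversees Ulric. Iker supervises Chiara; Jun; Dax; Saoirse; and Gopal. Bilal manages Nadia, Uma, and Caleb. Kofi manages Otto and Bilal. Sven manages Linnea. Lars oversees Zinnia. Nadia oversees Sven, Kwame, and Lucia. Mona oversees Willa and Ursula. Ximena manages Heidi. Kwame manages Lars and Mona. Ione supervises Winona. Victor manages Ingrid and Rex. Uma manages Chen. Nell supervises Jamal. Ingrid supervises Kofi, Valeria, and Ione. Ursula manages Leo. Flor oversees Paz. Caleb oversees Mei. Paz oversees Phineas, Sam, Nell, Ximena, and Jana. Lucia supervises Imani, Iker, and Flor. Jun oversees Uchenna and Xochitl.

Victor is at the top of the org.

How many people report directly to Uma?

1

Uma directly manages Chen. That is 1 direct report.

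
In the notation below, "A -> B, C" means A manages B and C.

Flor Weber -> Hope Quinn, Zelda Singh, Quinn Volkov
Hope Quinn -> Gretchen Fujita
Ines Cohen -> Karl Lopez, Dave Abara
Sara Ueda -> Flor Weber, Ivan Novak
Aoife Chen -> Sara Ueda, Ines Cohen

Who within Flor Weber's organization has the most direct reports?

Direct-report counts within Flor Weber's organization: Flor Weber has 3; Hope Quinn has 1. The largest is 3, held by Flor Weber.

Flor Weber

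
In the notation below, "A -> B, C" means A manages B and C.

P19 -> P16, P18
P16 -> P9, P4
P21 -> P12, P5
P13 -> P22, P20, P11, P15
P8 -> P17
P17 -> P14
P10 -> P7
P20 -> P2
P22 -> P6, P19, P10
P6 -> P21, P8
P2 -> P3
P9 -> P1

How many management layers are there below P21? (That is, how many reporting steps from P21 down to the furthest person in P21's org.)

The longest chain under P21 runs P21 → P5, which is 1 level below P21.

1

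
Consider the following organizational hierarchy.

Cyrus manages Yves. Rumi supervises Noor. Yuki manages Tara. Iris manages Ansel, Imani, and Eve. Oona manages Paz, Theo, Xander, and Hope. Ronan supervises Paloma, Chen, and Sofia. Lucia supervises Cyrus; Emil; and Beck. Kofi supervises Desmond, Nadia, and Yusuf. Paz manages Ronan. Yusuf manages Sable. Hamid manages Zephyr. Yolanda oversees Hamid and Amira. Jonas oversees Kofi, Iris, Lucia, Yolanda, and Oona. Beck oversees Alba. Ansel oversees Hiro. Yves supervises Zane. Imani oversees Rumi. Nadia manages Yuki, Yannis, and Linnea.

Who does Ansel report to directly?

Iris

Ansel reports directly to Iris.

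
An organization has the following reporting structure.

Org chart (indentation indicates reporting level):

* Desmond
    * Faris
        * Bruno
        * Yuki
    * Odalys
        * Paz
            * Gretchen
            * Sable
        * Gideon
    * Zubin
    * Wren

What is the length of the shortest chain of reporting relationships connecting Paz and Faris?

3

Paz is 2 levels below Desmond, and Faris is 1 level below Desmond (their lowest common manager). The shortest path runs up from Paz to Desmond and back down to Faris: 2 + 1 = 3 links.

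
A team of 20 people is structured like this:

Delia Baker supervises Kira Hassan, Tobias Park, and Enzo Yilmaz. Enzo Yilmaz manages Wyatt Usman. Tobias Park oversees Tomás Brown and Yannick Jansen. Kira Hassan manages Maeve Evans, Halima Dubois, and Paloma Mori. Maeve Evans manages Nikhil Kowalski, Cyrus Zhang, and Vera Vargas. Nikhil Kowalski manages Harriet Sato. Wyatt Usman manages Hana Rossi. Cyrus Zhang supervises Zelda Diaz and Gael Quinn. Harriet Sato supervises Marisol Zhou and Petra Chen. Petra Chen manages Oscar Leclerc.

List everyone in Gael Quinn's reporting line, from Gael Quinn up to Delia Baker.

Gael Quinn reports to Cyrus Zhang. Cyrus Zhang reports to Maeve Evans. Maeve Evans reports to Kira Hassan. Kira Hassan reports to Delia Baker. Delia Baker is at the top.

Gael Quinn -> Cyrus Zhang -> Maeve Evans -> Kira Hassan -> Delia Baker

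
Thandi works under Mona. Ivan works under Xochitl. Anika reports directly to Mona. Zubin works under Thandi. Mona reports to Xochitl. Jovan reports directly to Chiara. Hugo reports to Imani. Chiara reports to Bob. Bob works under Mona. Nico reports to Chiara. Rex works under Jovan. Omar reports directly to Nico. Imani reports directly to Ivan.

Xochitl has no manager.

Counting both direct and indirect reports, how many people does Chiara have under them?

4

Chiara directly manages Jovan, Nico. Under Jovan: Rex (1). Under Nico: Omar (1). So Chiara's organization is 2 direct reports plus everyone under them: 2 + 2 = 4.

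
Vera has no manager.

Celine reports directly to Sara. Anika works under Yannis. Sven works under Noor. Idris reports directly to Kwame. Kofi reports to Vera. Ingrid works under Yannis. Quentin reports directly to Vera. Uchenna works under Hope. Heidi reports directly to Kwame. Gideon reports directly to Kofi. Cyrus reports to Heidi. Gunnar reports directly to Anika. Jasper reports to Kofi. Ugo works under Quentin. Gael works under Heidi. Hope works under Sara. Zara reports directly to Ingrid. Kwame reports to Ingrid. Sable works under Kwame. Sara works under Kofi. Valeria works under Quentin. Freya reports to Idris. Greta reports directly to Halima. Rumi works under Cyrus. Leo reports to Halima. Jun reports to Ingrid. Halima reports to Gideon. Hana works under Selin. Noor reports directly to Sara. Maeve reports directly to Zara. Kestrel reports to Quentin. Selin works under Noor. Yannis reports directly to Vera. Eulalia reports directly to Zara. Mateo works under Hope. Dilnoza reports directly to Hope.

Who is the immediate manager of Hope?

Hope reports directly to Sara.

Sara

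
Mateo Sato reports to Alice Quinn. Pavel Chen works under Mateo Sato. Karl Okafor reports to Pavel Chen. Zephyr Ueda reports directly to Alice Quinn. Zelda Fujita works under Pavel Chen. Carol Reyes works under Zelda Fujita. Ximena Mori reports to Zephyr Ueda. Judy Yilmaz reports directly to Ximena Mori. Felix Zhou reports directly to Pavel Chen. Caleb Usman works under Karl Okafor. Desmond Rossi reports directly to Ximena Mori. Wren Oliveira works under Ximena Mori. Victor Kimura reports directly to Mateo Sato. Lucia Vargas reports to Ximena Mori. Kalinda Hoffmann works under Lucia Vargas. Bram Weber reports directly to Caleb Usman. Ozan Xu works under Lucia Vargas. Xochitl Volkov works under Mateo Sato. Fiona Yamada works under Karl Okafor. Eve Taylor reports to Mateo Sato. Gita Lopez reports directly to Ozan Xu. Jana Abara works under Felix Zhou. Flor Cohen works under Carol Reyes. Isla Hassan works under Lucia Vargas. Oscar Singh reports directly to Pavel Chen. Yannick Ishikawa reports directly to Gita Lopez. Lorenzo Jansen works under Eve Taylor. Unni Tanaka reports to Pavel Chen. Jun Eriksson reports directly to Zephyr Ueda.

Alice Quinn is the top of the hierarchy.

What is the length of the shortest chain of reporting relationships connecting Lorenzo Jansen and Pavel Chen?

3

Lorenzo Jansen is 2 levels below Mateo Sato, and Pavel Chen is 1 level below Mateo Sato (their lowest common manager). The shortest path runs up from Lorenzo Jansen to Mateo Sato and back down to Pavel Chen: 2 + 1 = 3 links.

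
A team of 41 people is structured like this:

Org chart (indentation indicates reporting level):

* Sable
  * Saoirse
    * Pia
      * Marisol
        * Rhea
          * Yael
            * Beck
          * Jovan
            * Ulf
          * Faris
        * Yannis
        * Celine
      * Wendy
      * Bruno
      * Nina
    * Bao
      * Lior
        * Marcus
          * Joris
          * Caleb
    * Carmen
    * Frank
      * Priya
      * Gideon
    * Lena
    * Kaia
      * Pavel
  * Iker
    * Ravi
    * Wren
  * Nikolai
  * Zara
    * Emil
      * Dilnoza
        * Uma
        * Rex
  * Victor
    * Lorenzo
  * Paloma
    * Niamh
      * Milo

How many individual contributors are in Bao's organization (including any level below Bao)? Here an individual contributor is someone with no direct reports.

2

The people in Bao's organization with no one reporting to them are Caleb, Joris. That is 2.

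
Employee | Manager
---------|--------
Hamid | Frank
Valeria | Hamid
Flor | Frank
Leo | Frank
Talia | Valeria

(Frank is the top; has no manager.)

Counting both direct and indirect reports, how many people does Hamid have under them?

Hamid directly manages Valeria. Under Valeria: Talia (1). That's 2 in total.

2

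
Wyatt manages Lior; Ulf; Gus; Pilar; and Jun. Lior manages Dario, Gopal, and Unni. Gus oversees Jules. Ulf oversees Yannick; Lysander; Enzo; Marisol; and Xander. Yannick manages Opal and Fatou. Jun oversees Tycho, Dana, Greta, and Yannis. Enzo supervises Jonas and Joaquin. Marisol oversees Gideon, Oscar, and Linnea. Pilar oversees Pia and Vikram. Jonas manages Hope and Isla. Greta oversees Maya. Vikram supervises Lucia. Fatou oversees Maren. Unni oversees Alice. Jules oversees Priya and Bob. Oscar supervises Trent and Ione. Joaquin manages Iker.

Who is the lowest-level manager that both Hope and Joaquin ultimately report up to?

Hope's chain of managers is Jonas, Enzo, Ulf, Wyatt. Joaquin's chain of managers is Enzo, Ulf, Wyatt. The first manager that appears in both chains is Enzo.

Enzo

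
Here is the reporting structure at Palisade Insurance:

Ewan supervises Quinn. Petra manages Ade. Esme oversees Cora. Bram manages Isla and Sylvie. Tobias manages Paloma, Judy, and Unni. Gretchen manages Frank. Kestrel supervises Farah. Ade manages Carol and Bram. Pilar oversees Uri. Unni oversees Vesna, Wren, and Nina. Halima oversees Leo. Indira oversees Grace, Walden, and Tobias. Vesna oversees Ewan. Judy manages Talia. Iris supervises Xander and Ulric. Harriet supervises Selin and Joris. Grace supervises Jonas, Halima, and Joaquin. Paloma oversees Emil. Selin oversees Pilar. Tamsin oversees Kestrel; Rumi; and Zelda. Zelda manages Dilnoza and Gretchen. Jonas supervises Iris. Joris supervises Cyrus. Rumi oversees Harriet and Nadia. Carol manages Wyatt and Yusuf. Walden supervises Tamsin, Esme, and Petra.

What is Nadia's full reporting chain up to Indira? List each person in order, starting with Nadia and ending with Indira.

Nadia reports to Rumi. Rumi reports to Tamsin. Tamsin reports to Walden. Walden reports to Indira. Indira is at the top.

Nadia -> Rumi -> Tamsin -> Walden -> Indira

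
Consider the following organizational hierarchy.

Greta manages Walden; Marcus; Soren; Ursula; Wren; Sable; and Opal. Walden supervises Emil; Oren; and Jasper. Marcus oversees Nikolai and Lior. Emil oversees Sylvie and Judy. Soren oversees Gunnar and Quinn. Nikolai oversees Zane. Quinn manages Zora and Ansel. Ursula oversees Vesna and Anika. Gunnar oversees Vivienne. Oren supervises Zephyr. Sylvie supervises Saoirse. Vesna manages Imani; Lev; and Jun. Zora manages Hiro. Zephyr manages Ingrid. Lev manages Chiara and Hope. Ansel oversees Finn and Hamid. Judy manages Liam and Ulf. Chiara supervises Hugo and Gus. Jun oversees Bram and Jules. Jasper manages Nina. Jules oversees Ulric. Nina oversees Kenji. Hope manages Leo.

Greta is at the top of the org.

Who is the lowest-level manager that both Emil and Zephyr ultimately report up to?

Emil's chain of managers is Walden, Greta. Zephyr's chain of managers is Oren, Walden, Greta. The first manager that appears in both chains is Walden.

Walden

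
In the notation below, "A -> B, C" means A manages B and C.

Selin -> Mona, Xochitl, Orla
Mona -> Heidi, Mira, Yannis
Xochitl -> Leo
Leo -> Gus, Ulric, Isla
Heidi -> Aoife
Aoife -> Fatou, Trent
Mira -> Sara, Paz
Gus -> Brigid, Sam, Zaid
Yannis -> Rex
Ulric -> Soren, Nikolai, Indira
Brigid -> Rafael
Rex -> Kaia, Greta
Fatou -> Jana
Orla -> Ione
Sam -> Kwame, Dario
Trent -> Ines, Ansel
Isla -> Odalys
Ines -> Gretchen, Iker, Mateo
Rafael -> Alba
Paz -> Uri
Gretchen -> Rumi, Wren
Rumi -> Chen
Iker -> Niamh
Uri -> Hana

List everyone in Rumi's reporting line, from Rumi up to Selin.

Rumi reports to Gretchen. Gretchen reports to Ines. Ines reports to Trent. Trent reports to Aoife. Aoife reports to Heidi. Heidi reports to Mona. Mona reports to Selin. Selin is at the top.

Rumi -> Gretchen -> Ines -> Trent -> Aoife -> Heidi -> Mona -> Selin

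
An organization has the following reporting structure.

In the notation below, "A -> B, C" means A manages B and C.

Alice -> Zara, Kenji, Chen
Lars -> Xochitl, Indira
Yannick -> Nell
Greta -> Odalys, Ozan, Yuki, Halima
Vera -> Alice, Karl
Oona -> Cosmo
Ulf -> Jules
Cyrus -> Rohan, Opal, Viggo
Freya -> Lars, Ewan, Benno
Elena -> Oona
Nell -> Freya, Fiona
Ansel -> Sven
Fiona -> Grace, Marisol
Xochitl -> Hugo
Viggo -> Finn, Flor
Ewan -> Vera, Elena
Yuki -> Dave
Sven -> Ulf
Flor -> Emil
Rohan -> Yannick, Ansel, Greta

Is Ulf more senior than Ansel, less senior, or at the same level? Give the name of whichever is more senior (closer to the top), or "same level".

Ulf is 4 levels below Cyrus; Ansel is 2. Ansel is higher.

Ansel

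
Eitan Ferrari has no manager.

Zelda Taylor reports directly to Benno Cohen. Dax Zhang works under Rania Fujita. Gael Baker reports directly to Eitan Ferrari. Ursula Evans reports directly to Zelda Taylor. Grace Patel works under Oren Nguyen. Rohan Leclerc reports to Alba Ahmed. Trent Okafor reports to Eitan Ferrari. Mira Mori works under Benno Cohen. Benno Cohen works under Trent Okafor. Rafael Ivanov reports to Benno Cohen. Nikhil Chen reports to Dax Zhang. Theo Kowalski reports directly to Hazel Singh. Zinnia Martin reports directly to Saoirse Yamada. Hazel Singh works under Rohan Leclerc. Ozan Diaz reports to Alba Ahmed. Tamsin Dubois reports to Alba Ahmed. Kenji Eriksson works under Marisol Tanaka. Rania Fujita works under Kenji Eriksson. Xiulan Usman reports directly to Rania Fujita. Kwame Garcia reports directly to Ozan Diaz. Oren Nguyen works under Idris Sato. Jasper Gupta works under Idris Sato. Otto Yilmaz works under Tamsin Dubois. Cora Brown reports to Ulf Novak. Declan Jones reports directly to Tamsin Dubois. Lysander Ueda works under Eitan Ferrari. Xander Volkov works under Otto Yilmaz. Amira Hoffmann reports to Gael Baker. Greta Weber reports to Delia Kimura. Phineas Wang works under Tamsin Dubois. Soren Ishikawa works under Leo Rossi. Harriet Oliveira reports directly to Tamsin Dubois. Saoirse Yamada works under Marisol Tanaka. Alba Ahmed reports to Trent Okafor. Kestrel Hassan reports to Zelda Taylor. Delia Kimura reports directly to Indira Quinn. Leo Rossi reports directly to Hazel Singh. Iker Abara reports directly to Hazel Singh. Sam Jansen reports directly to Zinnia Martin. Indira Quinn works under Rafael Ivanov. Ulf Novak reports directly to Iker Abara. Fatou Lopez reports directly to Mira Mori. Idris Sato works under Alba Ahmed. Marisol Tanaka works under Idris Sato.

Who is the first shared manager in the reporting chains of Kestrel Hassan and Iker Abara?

Kestrel Hassan's chain of managers is Zelda Taylor, Benno Cohen, Trent Okafor, Eitan Ferrari. Iker Abara's chain of managers is Hazel Singh, Rohan Leclerc, Alba Ahmed, Trent Okafor, Eitan Ferrari. The first manager that appears in both chains is Trent Okafor.

Trent Okafor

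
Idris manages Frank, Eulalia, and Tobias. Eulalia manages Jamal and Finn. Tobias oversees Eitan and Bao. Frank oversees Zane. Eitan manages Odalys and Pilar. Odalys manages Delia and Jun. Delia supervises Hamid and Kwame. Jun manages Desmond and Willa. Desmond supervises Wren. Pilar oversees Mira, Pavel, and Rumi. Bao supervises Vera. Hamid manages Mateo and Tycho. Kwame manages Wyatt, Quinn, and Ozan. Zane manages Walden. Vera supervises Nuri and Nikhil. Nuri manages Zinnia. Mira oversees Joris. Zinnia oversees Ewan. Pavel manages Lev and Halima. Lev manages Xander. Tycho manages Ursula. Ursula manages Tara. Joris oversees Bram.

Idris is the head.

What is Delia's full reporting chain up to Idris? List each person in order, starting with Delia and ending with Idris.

Delia reports to Odalys. Odalys reports to Eitan. Eitan reports to Tobias. Tobias reports to Idris. Idris is at the top.

Delia -> Odalys -> Eitan -> Tobias -> Idris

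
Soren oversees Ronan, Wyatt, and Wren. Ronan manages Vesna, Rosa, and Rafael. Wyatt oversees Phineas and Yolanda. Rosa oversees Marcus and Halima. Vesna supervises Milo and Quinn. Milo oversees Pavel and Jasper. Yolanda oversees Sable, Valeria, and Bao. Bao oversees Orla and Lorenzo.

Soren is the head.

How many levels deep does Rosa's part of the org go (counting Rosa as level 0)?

The longest chain under Rosa runs Rosa → Halima, which is 1 level below Rosa.

1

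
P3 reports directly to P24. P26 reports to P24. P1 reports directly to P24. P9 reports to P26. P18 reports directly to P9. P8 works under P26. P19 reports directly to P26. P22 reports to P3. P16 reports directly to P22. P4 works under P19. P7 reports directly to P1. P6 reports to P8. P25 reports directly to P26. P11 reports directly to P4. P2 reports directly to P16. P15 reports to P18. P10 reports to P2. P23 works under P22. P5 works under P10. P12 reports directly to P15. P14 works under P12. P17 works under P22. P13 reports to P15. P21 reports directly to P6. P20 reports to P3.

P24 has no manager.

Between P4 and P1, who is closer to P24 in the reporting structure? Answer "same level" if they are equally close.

P1

P4 is 3 levels below P24; P1 is 1. P1 is higher.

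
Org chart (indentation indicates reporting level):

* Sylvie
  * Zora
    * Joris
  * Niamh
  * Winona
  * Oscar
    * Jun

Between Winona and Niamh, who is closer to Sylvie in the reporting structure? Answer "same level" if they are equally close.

same level

Both Winona and Niamh are 1 level below Sylvie.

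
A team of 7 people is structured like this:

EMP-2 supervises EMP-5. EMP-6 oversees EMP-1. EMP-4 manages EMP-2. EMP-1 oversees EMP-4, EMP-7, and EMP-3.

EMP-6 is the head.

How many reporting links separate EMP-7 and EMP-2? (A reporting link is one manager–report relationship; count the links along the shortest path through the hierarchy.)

EMP-7 is 1 level below EMP-1, and EMP-2 is 2 levels below EMP-1 (their lowest common manager). The shortest path runs up from EMP-7 to EMP-1 and back down to EMP-2: 1 + 2 = 3 links.

3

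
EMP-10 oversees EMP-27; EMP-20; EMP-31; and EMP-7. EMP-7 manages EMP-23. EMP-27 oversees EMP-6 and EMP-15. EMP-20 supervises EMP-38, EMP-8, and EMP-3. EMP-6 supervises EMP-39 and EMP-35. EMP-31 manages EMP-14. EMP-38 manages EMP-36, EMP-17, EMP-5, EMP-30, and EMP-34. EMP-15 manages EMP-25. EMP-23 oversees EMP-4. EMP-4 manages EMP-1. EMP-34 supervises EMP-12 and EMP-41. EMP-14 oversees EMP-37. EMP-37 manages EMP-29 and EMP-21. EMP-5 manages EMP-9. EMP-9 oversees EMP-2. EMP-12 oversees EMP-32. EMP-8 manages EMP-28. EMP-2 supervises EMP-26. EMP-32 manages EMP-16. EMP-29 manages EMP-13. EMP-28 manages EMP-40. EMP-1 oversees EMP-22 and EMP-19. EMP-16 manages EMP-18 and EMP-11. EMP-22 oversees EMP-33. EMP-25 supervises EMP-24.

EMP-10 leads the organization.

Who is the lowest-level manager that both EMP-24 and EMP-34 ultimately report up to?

EMP-10

EMP-24's chain of managers is EMP-25, EMP-15, EMP-27, EMP-10. EMP-34's chain of managers is EMP-38, EMP-20, EMP-10. The first manager that appears in both chains is EMP-10.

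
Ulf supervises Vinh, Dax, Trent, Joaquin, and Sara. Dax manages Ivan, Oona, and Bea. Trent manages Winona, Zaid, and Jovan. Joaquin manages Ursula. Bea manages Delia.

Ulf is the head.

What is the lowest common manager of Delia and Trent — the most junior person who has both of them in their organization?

Ulf

Delia's chain of managers is Bea, Dax, Ulf. Trent's chain of managers is Ulf. The first manager that appears in both chains is Ulf.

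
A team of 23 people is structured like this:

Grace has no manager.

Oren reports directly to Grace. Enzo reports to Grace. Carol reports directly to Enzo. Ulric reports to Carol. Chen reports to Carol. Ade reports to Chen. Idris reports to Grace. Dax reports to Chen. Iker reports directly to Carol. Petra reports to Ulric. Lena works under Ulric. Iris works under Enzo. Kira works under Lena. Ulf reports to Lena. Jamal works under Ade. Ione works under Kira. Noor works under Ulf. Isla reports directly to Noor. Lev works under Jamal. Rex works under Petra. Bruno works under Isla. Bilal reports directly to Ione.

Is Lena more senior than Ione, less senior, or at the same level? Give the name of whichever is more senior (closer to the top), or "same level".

Lena

Lena is 4 levels below Grace; Ione is 6. Lena is higher.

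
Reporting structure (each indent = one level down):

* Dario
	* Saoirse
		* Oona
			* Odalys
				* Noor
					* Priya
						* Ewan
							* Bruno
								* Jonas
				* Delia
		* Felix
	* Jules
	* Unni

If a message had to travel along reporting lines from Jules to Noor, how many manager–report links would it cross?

5

Jules is 1 level below Dario, and Noor is 4 levels below Dario (their lowest common manager). The shortest path runs up from Jules to Dario and back down to Noor: 1 + 4 = 5 links.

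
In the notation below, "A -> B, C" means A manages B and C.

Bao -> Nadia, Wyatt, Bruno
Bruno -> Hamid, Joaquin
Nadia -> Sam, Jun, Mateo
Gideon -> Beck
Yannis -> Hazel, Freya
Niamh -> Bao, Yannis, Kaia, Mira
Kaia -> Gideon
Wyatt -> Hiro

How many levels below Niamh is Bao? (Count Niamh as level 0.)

1

Chain from Bao up to Niamh: Bao → Niamh. That is 1 step up, so Bao is 1 level below Niamh.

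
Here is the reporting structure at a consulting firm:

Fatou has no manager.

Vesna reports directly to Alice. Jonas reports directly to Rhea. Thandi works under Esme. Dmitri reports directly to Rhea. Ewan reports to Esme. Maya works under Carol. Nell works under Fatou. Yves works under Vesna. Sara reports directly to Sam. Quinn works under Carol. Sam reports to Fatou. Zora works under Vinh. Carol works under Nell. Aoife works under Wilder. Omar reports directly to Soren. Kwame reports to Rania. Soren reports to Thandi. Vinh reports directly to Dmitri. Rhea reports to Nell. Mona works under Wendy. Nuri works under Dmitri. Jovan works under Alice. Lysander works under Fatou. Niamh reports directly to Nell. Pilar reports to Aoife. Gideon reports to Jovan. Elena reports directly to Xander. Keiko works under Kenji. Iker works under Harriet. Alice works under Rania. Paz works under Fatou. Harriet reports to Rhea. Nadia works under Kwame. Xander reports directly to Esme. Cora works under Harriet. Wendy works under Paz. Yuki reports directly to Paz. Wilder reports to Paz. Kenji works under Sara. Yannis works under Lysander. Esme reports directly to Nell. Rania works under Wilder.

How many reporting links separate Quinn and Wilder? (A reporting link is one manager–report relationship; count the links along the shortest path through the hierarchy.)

5

Quinn is 3 levels below Fatou, and Wilder is 2 levels below Fatou (their lowest common manager). The shortest path runs up from Quinn to Fatou and back down to Wilder: 3 + 2 = 5 links.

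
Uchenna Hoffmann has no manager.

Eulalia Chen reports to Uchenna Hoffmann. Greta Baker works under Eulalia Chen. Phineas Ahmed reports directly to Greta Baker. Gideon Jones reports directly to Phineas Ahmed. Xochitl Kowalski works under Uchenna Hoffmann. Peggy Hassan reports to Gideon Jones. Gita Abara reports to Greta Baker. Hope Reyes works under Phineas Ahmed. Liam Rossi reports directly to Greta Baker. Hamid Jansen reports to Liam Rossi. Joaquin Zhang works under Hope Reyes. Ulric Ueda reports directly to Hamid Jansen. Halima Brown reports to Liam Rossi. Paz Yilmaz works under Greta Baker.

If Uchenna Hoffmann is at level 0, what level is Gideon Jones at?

4

Chain from Gideon Jones up to Uchenna Hoffmann: Gideon Jones → Phineas Ahmed → Greta Baker → Eulalia Chen → Uchenna Hoffmann. That is 4 steps up, so Gideon Jones is 4 levels below Uchenna Hoffmann.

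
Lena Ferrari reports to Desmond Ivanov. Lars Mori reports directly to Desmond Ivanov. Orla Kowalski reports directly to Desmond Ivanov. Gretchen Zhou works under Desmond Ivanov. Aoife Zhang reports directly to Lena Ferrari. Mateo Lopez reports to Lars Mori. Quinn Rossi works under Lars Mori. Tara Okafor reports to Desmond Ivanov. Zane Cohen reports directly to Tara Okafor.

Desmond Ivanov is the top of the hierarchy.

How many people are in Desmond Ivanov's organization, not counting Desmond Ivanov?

Desmond Ivanov directly manages Lena Ferrari, Lars Mori, Orla Kowalski, Gretchen Zhou, Tara Okafor. Under Lena Ferrari: Aoife Zhang (1). Under Lars Mori: Quinn Rossi, Mateo Lopez (2). Orla Kowalski has no reports. Gretchen Zhou has no reports. Under Tara Okafor: Zane Cohen (1). So Desmond Ivanov's organization is 5 direct reports plus everyone under them: 2 + 3 + 1 + 1 + 2 = 9.

9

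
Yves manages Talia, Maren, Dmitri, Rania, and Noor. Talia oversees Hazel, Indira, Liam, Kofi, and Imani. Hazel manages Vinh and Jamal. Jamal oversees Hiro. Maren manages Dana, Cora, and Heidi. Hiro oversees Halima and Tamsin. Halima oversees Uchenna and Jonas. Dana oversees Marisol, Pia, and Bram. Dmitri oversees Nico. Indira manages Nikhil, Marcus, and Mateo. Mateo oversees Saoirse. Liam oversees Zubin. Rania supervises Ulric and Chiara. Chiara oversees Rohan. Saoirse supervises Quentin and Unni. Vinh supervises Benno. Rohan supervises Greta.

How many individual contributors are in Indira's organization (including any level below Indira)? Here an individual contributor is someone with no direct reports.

The people in Indira's organization with no one reporting to them are Nikhil, Marcus, Unni, Quentin. That is 4.

4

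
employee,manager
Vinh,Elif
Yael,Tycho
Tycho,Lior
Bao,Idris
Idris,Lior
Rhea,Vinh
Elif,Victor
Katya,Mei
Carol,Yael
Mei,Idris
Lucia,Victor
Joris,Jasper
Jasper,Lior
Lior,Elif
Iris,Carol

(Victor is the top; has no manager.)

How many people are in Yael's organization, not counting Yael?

2

Yael directly manages Carol. Under Carol: Iris (1). That's 2 in total.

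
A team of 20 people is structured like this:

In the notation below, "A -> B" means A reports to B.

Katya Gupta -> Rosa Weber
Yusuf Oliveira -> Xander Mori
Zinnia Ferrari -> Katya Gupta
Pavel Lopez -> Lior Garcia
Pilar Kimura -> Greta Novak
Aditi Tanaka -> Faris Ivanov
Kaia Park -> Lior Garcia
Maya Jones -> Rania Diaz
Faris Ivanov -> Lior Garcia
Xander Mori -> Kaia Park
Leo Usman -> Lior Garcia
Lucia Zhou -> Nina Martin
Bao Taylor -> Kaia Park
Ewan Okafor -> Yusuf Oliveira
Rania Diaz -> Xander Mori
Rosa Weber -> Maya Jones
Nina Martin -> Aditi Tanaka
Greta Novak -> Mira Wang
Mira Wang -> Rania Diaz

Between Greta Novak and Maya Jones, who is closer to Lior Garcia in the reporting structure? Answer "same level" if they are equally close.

Greta Novak is 5 levels below Lior Garcia; Maya Jones is 4. Maya Jones is higher.

Maya Jones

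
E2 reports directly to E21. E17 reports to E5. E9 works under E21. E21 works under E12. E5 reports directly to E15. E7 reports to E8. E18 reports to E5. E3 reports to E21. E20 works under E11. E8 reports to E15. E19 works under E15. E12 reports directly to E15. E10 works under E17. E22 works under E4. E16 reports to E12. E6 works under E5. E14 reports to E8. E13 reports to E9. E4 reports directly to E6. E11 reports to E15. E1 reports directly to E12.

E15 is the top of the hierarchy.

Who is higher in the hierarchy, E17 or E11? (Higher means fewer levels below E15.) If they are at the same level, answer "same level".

E11

E17 is 2 levels below E15; E11 is 1. E11 is higher.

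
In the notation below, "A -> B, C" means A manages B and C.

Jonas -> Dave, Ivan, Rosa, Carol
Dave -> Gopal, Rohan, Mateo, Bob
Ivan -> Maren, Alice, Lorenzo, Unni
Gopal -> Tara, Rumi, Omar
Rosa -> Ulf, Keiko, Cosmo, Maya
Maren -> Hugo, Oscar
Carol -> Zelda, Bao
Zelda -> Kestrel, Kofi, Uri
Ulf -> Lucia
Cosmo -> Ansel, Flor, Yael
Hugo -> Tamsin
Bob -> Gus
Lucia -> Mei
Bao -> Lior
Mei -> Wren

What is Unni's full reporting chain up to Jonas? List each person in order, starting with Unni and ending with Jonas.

Unni -> Ivan -> Jonas

Unni reports to Ivan. Ivan reports to Jonas. Jonas is at the top.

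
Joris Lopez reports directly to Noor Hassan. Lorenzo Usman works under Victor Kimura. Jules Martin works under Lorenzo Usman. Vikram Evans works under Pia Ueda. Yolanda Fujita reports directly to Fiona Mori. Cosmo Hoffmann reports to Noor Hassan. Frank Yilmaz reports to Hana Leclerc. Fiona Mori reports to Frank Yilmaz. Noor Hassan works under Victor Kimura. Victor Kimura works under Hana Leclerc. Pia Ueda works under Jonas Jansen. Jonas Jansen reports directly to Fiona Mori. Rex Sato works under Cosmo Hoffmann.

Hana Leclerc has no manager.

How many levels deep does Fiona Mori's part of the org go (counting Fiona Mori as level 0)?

3

The longest chain under Fiona Mori runs Fiona Mori → Jonas Jansen → Pia Ueda → Vikram Evans, which is 3 levels below Fiona Mori.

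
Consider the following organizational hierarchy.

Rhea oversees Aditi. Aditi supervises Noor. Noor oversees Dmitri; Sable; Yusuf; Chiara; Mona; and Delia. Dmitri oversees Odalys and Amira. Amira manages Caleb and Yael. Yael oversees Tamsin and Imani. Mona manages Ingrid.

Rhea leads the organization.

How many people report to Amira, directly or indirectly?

4

Amira directly manages Caleb, Yael. Caleb has no reports. Under Yael: Imani, Tamsin (2). So Amira's organization is 2 direct reports plus everyone under them: 1 + 3 = 4.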